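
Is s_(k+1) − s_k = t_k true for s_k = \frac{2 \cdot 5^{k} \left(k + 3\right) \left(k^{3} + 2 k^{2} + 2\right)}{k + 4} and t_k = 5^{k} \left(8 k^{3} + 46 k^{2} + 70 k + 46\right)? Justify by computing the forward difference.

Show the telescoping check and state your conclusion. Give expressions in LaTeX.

s_(k+1) = 10*5**k*(k + 4)*((k + 1)**3 + 2*(k + 1)**2 + 2)/(k + 5)
s_(k+1) − s_k = 5**k*(8*k**5 + 110*k**4 + 568*k**3 + 1346*k**2 + 1488*k + 740)/(k**2 + 9*k + 20)
(s_(k+1) − s_k) − t_k = 5**k*(-8*k**4 - 76*k**3 - 250*k**2 - 326*k - 180)/(k**2 + 9*k + 20)

Invalid: residual \frac{5^{k} \left(- 8 k^{4} - 76 k^{3} - 250 k^{2} - 326 k - 180\right)}{k^{2} + 9 k + 20} ≠ 0.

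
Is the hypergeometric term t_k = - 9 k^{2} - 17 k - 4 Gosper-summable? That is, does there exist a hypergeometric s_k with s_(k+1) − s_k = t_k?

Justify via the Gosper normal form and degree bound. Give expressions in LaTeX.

Yes. s_k = k \left(- 3 k^{2} - 4 k + 3\right).

Step 1: r(k) = (9*k**2 + 35*k + 30)/(9*k**2 + 17*k + 4).
So A=1 and B=1, with C=k**2 + 17*k/9 + 4/9.
Set up (1)·f(k+1) − (1)·f(k) − (k**2 + 17*k/9 + 4/9) = 0.
deg f ≤ 3 (via 0,0,2).
Match coefficients ⇒ f(k) = k*(3*k**2 + 4*k - 3)/9.
R(k) = B(k−1)·f(k)/C(k) = k*(3*k**2 + 4*k - 3)/(9*k**2 + 17*k + 4); s_k = R·t_k = k*(-3*k**2 - 4*k + 3).
s_(k+1) − s_k = -9*k**2 - 17*k - 4 = t_k.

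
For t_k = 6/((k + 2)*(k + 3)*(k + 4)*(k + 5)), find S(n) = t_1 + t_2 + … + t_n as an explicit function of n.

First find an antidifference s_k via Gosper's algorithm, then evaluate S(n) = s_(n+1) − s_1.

r(k) = (k + 2)/(k + 6) after simplifying.
A = k + 2, B = k + 6, C = 1.
Solve (k + 2)·f(k+1) − (k + 5)·f(k) = 1.
Degrees (1,1,0) ⇒ d ≤ 3.
Match coefficients ⇒ f(k) = k*(k**2 + 9*k + 26)/72.
Get s_k = R·t_k = k*(k**2 + 9*k + 26)/(12*(k + 2)*(k + 3)*(k + 4)) with R(k) = B(k−1)f(k)/C(k) = k*(k + 5)*(k**2 + 9*k + 26)/72.
Verify: 6/(k**4 + 14*k**3 + 71*k**2 + 154*k + 120) matches t_k.
Evaluate: s_(n+1) = (n**3 + 12*n**2 + 47*n + 36)/(12*(n**3 + 12*n**2 + 47*n + 60)); subtract s_(1) = 1/20 ⇒ S(n) = n*(n**2 + 12*n + 47)/(30*(n**3 + 12*n**2 + 47*n + 60)).

S(n) = n*(n**2 + 12*n + 47)/(30*(n**3 + 12*n**2 + 47*n + 60))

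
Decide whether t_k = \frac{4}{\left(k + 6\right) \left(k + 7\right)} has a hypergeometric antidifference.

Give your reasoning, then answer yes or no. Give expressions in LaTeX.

r(k) = (k + 6)/(k + 8) after simplifying.
So A=k + 6 and B=k + 8, with C=1.
Need (k + 6)·f(k+1) − (k + 7)·f(k) = 1.
deg f ≤ 1 (via 1,1,0).
Solve for f: f(k) = k/6 (degree 1 ≤ 1).
Get s_k = R·t_k = 2*k/(3*(k + 6)) with R(k) = B(k−1)f(k)/C(k) = k*(k + 7)/6.
Δs = 4/(k**2 + 13*k + 42), as required.

Yes. s_k = \frac{2 k}{3 \left(k + 6\right)}.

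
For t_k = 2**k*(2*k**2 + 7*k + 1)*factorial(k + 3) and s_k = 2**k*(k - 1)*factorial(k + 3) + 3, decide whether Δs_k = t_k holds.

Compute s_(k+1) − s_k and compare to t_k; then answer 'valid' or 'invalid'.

Valid — Δs_k = t_k.

s_(k+1) = 2**(k + 1)*k*factorial(k + 4) + 3
s_(k+1) − s_k = 2**k*(2*k**2 + 7*k + 1)*factorial(k + 3)
(s_(k+1) − s_k) − t_k = 0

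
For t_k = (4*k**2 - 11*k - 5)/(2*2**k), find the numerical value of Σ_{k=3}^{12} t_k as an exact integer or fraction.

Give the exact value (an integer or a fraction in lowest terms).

Ratio r(k) = (4*k**2 - 3*k - 12)/(2*(4*k**2 - 11*k - 5)).
A = 1/2, B = 1, C = k**2 - 11*k/4 - 5/4.
Need (1/2)·f(k+1) − (1)·f(k) = k**2 - 11*k/4 - 5/4.
Degrees (0,0,2) ⇒ d ≤ 2.
A polynomial solution: f(k) = -(4*k**2 - 3*k - 4)/2.
Then R = B(k−1)f/C = -2*(4*k**2 - 3*k - 4)/(4*k**2 - 11*k - 5), so s_k = R(k)·t_k = (-4*k**2 + 3*k + 4)/2**k.
Check: Δs_k = (4*k**2 - 11*k - 5)/(2*2**k). ✓
Telescoping: Σ = s_(13) − s_(3) = -633/8192 − (-23/8) = 22919/8192.

Σ = 22919/8192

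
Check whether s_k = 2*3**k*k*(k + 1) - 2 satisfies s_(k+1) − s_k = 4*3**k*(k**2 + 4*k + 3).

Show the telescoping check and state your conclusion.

s_(k+1) = 2*3**(k + 1)*(k + 1)*(k + 2) - 2
s_(k+1) − s_k = 4*3**k*(k + 1)*(k + 3)
(s_(k+1) − s_k) − t_k = 0

valid (s_(k+1) − s_k reduces to t_k)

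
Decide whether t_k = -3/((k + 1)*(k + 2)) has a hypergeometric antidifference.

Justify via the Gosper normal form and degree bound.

Yes. s_k = -3*k/(k + 1).

The ratio is (k + 1)/(k + 3).
So A=k + 1 and B=k + 3, with C=1.
Need (k + 1)·f(k+1) − (k + 2)·f(k) = 1.
deg f ≤ 1 (via 1,1,0).
Solve for f: f(k) = k (degree 1 ≤ 1).
Certificate R = B(k−1)f/C = k*(k + 2) gives s_k = -3*k/(k + 1).
Verify: -3/(k**2 + 3*k + 2) matches t_k.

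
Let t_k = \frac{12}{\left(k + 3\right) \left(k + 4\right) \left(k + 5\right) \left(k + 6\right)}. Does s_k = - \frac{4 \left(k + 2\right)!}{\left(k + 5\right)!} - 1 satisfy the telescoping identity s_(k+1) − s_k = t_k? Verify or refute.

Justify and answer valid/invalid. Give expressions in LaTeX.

valid (s_(k+1) − s_k reduces to t_k)

s_(k+1) = -4*factorial(k + 3)/factorial(k + 6) - 1
s_(k+1) − s_k = 12/((k + 3)*(k + 4)*(k + 5)*(k + 6))
(s_(k+1) − s_k) − t_k = 0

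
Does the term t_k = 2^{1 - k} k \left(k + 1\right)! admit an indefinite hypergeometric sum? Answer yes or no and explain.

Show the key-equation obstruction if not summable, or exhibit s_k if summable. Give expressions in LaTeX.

Yes. s_k = 2^{2 - k} \left(k + 1\right)!.

Ratio r(k) = (k + 1)*(k + 2)/(2*k).
So A=k/2 + 1 and B=1, with C=k.
Key eq: (k/2 + 1)·f(k+1) = (1)·f(k) + (k).
Degrees (1,0,1) ⇒ d ≤ 0.
Solve for f: f(k) = 2 (degree 0 ≤ 0).
Then R = B(k−1)f/C = 2/k, so s_k = R(k)·t_k = 2**(2 - k)*factorial(k + 1).
Δs = 2**(1 - k)*k*factorial(k + 1), as required.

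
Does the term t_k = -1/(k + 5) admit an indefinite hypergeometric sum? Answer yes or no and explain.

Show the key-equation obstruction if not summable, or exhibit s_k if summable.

r(k) = (k + 5)/(k + 6) after simplifying.
Take A(k)=k + 5, B(k)=k + 6, C(k)=1.
Need (k + 5)·f(k+1) − (k + 5)·f(k) = 1.
Degrees (1,1,0) ⇒ d ≤ 0.
Put f(k) = c0: A·f(k+1) − B(k−1)·f(k) − C = -1; need -1 = 0 — inconsistent ⇒ no f, not summable.

No. Not Gosper-summable.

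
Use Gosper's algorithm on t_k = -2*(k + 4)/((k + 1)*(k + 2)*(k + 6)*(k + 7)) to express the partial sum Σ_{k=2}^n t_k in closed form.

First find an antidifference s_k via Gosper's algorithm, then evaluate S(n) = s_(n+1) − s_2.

Compute t_(k+1)/t_k: get (k + 1)*(k + 5)*(k + 6)/((k + 3)*(k + 4)*(k + 8)).
Gosper form: A/B · C(k+1)/C(k) with A=k + 1, B=k + 8, C=k**4 + 16*k**3 + 95*k**2 + 248*k + 240.
Need (k + 1)·f(k+1) − (k + 7)·f(k) = k**4 + 16*k**3 + 95*k**2 + 248*k + 240.
Bound: deg f ≤ 6.
Coefficient equations give f(k) = k*(k + 2)*(k + 3)*(k + 4)*(k + 5)*(k + 7)/12.
So s_k = (B(k−1)f/C)·t_k = (k*(k + 2)*(k + 7)**2/(12*(k + 4)))·t_k = k*(-k - 7)/(6*(k**2 + 7*k + 6)).
s_(k+1) − s_k = 2*(-k - 4)/(k**4 + 16*k**3 + 83*k**2 + 152*k + 84) = t_k.
Evaluate: s_(n+1) = (-n**2 - 9*n - 8)/(6*(n**2 + 9*n + 14)); subtract s_(2) = -1/8 ⇒ S(n) = (-n**2 - 9*n + 10)/(24*(n**2 + 9*n + 14)).

S(n) = (-n**2 - 9*n + 10)/(24*(n**2 + 9*n + 14))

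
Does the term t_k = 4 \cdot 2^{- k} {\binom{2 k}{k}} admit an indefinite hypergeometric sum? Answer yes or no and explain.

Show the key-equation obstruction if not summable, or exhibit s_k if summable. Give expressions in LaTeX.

Step 1: r(k) = (2*k + 1)/(k + 1).
Normal form (A,B,C) = (2*k + 1, k + 1, 1).
Need (2*k + 1)·f(k+1) − (k)·f(k) = 1.
Degrees (1,1,0) ⇒ d ≤ -1.
deg f ≤ -1 is impossible — no certificate.

No. Not Gosper-summable.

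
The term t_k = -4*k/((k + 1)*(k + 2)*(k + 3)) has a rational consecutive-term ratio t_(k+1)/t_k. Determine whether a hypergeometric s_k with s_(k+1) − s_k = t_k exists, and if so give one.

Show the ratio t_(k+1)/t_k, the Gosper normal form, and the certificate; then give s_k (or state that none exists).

Ratio r(k) = (k + 1)**2/(k*(k + 4)).
Factor: A=k + 1; B=k + 4; C=k.
Solve (k + 1)·f(k+1) − (k + 3)·f(k) = k.
d = 2 from the (1,1,1) case.
A polynomial solution: f(k) = k*(k - 1)/4.
Get s_k = R·t_k = k*(1 - k)/((k + 1)*(k + 2)) with R(k) = B(k−1)f(k)/C(k) = (k - 1)*(k + 3)/4.
s_(k+1) − s_k = -4*k/(k**3 + 6*k**2 + 11*k + 6) = t_k.

s_k = k*(1 - k)/((k + 1)*(k + 2))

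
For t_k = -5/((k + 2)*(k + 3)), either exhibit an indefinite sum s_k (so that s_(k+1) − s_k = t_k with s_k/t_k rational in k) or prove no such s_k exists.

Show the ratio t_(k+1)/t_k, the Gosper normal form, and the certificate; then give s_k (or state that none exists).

t_(k+1)/t_k = (k + 2)/(k + 4).
A = k + 2, B = k + 4, C = 1.
Solve (k + 2)·f(k+1) − (k + 3)·f(k) = 1.
Degrees (1,1,0) ⇒ d ≤ 1.
A polynomial solution: f(k) = k/2.
R(k) = B(k−1)·f(k)/C(k) = k*(k + 3)/2; s_k = R·t_k = -5*k/(2*k + 4).
s_(k+1) − s_k = -5/(k**2 + 5*k + 6) = t_k.

s_k = -5*k/(2*k + 4)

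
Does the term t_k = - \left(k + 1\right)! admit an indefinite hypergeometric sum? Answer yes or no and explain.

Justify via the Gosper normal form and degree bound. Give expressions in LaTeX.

Ratio r(k) = k + 2.
Take A(k)=k + 2, B(k)=1, C(k)=1.
Key eq: (k + 2)·f(k+1) = (1)·f(k) + (1).
d = -1 from the (1,0,0) case.
Bound -1 < 0, so the key equation has no polynomial solution.

No — t_k has no hypergeometric antidifference.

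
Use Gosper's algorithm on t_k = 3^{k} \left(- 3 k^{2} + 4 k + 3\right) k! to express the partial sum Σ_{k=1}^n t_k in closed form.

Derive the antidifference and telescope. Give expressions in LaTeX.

S(n) = - 3 \cdot 3^{n} n^{2} n! + 3 \cdot 3^{n} n n! + 6 \cdot 3^{n} n! - 6

The ratio is 3*(3*k**3 + 5*k**2 - 2*k - 4)/(3*k**2 - 4*k - 3).
Factor: A=3*k + 3; B=1; C=k**2 - 4*k/3 - 1.
Solve (3*k + 3)·f(k+1) − (1)·f(k) = k**2 - 4*k/3 - 1.
Degrees (1,0,2) ⇒ d ≤ 1.
Coefficient equations give f(k) = (k - 3)/3.
R(k) = B(k−1)·f(k)/C(k) = (k - 3)/(3*k**2 - 4*k - 3); s_k = R·t_k = -3**k*(k - 3)*factorial(k).
Check: Δs_k = 3**k*(-3*k**2 + 4*k + 3)*factorial(k). ✓
Telescope: S(n) = s_(n+1) − s_(1) = -3**(n + 1)*(n - 2)*factorial(n + 1) − (6) = -3*3**n*n**2*factorial(n) + 3*3**n*n*factorial(n) + 6*3**n*factorial(n) - 6.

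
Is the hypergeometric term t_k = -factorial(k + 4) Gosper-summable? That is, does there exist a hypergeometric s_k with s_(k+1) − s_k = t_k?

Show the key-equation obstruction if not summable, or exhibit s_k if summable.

No — key equation has no polynomial f.

t_(k+1)/t_k = k + 5.
So A=k + 5 and B=1, with C=1.
Need (k + 5)·f(k+1) − (1)·f(k) = 1.
d = -1 from the (1,0,0) case.
Bound -1 < 0, so the key equation has no polynomial solution.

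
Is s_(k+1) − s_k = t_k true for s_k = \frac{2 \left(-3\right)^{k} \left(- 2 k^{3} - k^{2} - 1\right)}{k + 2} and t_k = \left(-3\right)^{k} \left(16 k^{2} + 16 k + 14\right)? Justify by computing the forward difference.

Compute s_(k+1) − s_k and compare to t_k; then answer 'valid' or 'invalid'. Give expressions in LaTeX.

s_(k+1) = 6*(-3)**k*(2*k**3 + 7*k**2 + 8*k + 4)/(k + 3)
s_(k+1) − s_k = (-3)**k*(16*k**4 + 80*k**3 + 138*k**2 + 122*k + 54)/(k**2 + 5*k + 6)
(s_(k+1) − s_k) − t_k = (-3)**k*(-16*k**3 - 52*k**2 - 44*k - 30)/(k**2 + 5*k + 6)

Invalid: residual \frac{\left(-3\right)^{k} \left(- 16 k^{3} - 52 k^{2} - 44 k - 30\right)}{k^{2} + 5 k + 6} ≠ 0.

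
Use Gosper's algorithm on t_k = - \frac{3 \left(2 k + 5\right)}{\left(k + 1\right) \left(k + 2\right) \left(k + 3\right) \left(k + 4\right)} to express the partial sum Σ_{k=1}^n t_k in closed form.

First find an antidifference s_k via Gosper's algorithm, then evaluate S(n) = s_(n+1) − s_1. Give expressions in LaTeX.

Compute t_(k+1)/t_k: get (k + 1)*(2*k + 7)/((k + 5)*(2*k + 5)).
A = k + 1, B = k + 5, C = k + 5/2.
f must satisfy (k + 1)·f(k+1) − (k + 4)·f(k) = k + 5/2.
d = 3 from the (1,1,1) case.
Coefficient equations give f(k) = k*(k + 2)*(k + 4)/6.
Get s_k = R·t_k = k*(-k - 4)/(k**2 + 4*k + 3) with R(k) = B(k−1)f(k)/C(k) = k*(k + 2)*(k + 4)**2/(3*(2*k + 5)).
Verify: 3*(-2*k - 5)/(k**4 + 10*k**3 + 35*k**2 + 50*k + 24) matches t_k.
Telescope: S(n) = s_(n+1) − s_(1) = (-n**2 - 6*n - 5)/(n**2 + 6*n + 8) − (-5/8) = 3*n*(-n - 6)/(8*(n**2 + 6*n + 8)).

S(n) = \frac{3 n \left(- n - 6\right)}{8 \left(n^{2} + 6 n + 8\right)}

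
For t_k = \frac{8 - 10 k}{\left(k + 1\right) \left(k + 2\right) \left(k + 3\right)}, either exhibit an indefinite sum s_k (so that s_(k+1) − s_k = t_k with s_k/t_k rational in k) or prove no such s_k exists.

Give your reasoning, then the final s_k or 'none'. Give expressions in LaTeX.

s_k = - \frac{k \left(k - 17\right)}{2 \left(k + 1\right) \left(k + 2\right)}

Step 1: r(k) = (k + 1)*(5*k + 1)/((k + 4)*(5*k - 4)).
Take A(k)=k + 1, B(k)=k + 4, C(k)=k - 4/5.
Key eq: (k + 1)·f(k+1) = (k + 3)·f(k) + (k - 4/5).
From deg A=1, deg B=1, deg C=1: d=2.
Match coefficients ⇒ f(k) = k*(k - 17)/20.
R(k) = B(k−1)·f(k)/C(k) = k*(k - 17)*(k + 3)/(4*(5*k - 4)); s_k = R·t_k = -k*(k - 17)/(2*(k + 1)*(k + 2)).
Check: Δs_k = 2*(4 - 5*k)/(k**3 + 6*k**2 + 11*k + 6). ✓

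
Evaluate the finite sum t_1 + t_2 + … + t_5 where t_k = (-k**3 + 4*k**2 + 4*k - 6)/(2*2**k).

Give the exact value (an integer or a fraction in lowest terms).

Σ = 165/64

Ratio r(k) = (k**3 - k**2 - 9*k - 1)/(2*(k**3 - 4*k**2 - 4*k + 6)).
Normal form (A,B,C) = (1/2, 1, k**3 - 4*k**2 - 4*k + 6).
Need (1/2)·f(k+1) − (1)·f(k) = k**3 - 4*k**2 - 4*k + 6.
From deg A=0, deg B=0, deg C=3: d=3.
Coefficient equations give f(k) = -2*(k - 1)*(k**2 - 3).
Get s_k = R·t_k = (k**3 - k**2 - 3*k + 3)/2**k with R(k) = B(k−1)f(k)/C(k) = -2*(k - 1)*(k**2 - 3)/(k**3 - 4*k**2 - 4*k + 6).
Verify: (-k**3 + 4*k**2 + 4*k - 6)/(2*2**k) matches t_k.
Evaluate s at k=6 and k=1: 165/64 and 0; difference 165/64.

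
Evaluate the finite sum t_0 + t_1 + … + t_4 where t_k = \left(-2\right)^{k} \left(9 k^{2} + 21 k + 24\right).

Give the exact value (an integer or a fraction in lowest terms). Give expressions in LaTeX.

The ratio is 2*(-3*k**2 - 13*k - 18)/(3*k**2 + 7*k + 8).
So A=-2 and B=1, with C=k**2 + 7*k/3 + 8/3.
Set up (-2)·f(k+1) − (1)·f(k) − (k**2 + 7*k/3 + 8/3) = 0.
From deg A=0, deg B=0, deg C=2: d=2.
A polynomial solution: f(k) = -(3*k**2 + 3*k + 4)/9.
R(k) = B(k−1)·f(k)/C(k) = -(3*k**2 + 3*k + 4)/(3*(3*k**2 + 7*k + 8)); s_k = R·t_k = (-2)**k*(-3*k**2 - 3*k - 4).
Δs = (-2)**k*(9*k**2 + 21*k + 24), as required.
Evaluate s at k=5 and k=0: 3008 and -4; difference 3012.

Σ = 3012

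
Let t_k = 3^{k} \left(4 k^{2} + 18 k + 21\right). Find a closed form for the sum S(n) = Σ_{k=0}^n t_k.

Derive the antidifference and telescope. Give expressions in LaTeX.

Ratio r(k) = 3*(4*k**2 + 26*k + 43)/(4*k**2 + 18*k + 21).
A = 3, B = 1, C = k**2 + 9*k/2 + 21/4.
f must satisfy (3)·f(k+1) − (1)·f(k) = k**2 + 9*k/2 + 21/4.
Degrees (0,0,2) ⇒ d ≤ 2.
Solve for f: f(k) = (2*k**2 + 3*k + 3)/4 (degree 2 ≤ 2).
Get s_k = R·t_k = 3**k*(2*k**2 + 3*k + 3) with R(k) = B(k−1)f(k)/C(k) = (2*k**2 + 3*k + 3)/(4*k**2 + 18*k + 21).
Δs = 3**k*(4*k**2 + 18*k + 21), as required.
s_(n+1) = 3**(n + 1)*(2*n**2 + 7*n + 8) and s_(0) = 3, so S(n) = 6*3**n*n**2 + 21*3**n*n + 24*3**n - 3.

S(n) = 6 \cdot 3^{n} n^{2} + 21 \cdot 3^{n} n + 24 \cdot 3^{n} - 3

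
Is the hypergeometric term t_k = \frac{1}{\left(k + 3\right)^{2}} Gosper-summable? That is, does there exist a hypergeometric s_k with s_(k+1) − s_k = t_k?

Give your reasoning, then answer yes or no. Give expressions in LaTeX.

t_(k+1)/t_k = (k + 3)**2/(k + 4)**2.
Normal form (A,B,C) = (k**2 + 6*k + 9, k**2 + 8*k + 16, 1).
Solve (k**2 + 6*k + 9)·f(k+1) − (k**2 + 6*k + 9)·f(k) = 1.
Degrees (2,2,0) ⇒ d ≤ 0.
Write f(k) = c0. Then LHS − RHS = -1, requiring -1 = 0: contradictory. No certificate.

No. Not Gosper-summable.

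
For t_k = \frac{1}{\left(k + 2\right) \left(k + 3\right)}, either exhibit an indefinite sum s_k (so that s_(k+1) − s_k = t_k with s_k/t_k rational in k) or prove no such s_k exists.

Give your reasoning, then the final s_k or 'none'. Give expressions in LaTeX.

r(k) = (k + 2)/(k + 4) after simplifying.
So A=k + 2 and B=k + 4, with C=1.
Key eq: (k + 2)·f(k+1) = (k + 3)·f(k) + (1).
d = 1 from the (1,1,0) case.
Solving with deg f ≤ 1: f(k) = k/2.
So s_k = (B(k−1)f/C)·t_k = (k*(k + 3)/2)·t_k = k/(2*(k + 2)).
Verify: 1/(k**2 + 5*k + 6) matches t_k.

s_k = \frac{k}{2 \left(k + 2\right)}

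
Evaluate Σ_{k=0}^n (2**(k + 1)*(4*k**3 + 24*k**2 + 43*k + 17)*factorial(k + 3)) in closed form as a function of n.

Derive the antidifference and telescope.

S(n) = 8*2**n*n**2*factorial(n + 4) + 20*2**n*n*factorial(n + 4) + 8*2**n*factorial(n + 4) + 12

Ratio r(k) = 2*(4*k**4 + 52*k**3 + 247*k**2 + 500*k + 352)/(4*k**3 + 24*k**2 + 43*k + 17).
So A=2*k + 8 and B=1, with C=k**3 + 6*k**2 + 43*k/4 + 17/4.
Solve (2*k + 8)·f(k+1) − (1)·f(k) = k**3 + 6*k**2 + 43*k/4 + 17/4.
deg f ≤ 2 (via 1,0,3).
Coefficient equations give f(k) = (k + 1)*(2*k - 1)/4.
Certificate R = B(k−1)f/C = (k + 1)*(2*k - 1)/(4*k**3 + 24*k**2 + 43*k + 17) gives s_k = 2**(k + 1)*(k + 1)*(2*k - 1)*factorial(k + 3).
Δs = 2**(k + 1)*(4*k**3 + 24*k**2 + 43*k + 17)*factorial(k + 3), as required.
Σ_(k=0)^n t_k = s_(n+1) − s_(0) = (2**(n + 2)*(n + 2)*(2*n + 1)*factorial(n + 4)) − (-12), i.e. 8*2**n*n**2*factorial(n + 4) + 20*2**n*n*factorial(n + 4) + 8*2**n*factorial(n + 4) + 12.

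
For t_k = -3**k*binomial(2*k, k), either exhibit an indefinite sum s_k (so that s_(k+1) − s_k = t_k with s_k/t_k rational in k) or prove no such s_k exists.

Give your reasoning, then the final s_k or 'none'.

none (Gosper's algorithm certifies no s_k)

t_(k+1)/t_k = 6*(2*k + 1)/(k + 1).
Take A(k)=12*k + 6, B(k)=k + 1, C(k)=1.
Need (12*k + 6)·f(k+1) − (k)·f(k) = 1.
Bound: deg f ≤ -1.
Bound -1 < 0, so the key equation has no polynomial solution.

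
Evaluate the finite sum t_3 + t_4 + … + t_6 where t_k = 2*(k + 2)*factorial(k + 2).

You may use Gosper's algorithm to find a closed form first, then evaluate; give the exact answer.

Ratio r(k) = (k + 3)**2/(k + 2).
Take A(k)=k + 3, B(k)=1, C(k)=k + 2.
f must satisfy (k + 3)·f(k+1) − (1)·f(k) = k + 2.
deg f ≤ 0 (via 1,0,1).
Match coefficients ⇒ f(k) = 1.
Get s_k = R·t_k = 2*factorial(k + 2) with R(k) = B(k−1)f(k)/C(k) = 1/(k + 2).
Check: Δs_k = 2*(k + 2)*factorial(k + 2). ✓
Telescoping: Σ = s_(7) − s_(3) = 725760 − (240) = 725520.

Σ = 725520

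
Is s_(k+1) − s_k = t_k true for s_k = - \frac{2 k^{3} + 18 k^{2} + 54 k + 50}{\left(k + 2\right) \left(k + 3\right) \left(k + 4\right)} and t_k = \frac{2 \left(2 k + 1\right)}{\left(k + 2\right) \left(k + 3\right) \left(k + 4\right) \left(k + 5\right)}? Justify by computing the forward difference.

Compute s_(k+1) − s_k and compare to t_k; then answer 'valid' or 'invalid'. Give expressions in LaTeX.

Valid: the claim telescopes to t_k.

s_(k+1) = 2*(-27*k - (k + 1)**3 - 9*(k + 1)**2 - 52)/((k + 3)*(k + 4)*(k + 5))
s_(k+1) − s_k = 2*(2*k + 1)/(k**4 + 14*k**3 + 71*k**2 + 154*k + 120)
(s_(k+1) − s_k) − t_k = 0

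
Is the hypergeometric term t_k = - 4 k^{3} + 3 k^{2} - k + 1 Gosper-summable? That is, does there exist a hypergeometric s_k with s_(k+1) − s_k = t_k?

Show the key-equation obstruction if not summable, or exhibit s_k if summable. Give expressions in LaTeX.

t_(k+1)/t_k = (k + 4*(k + 1)**3 - 3*(k + 1)**2)/(4*k**3 - 3*k**2 + k - 1).
Take A(k)=1, B(k)=1, C(k)=k**3 - 3*k**2/4 + k/4 - 1/4.
Set up (1)·f(k+1) − (1)·f(k) − (k**3 - 3*k**2/4 + k/4 - 1/4) = 0.
From deg A=0, deg B=0, deg C=3: d=4.
A polynomial solution: f(k) = k*(k - 2)*(k**2 - k + 1)/4.
Get s_k = R·t_k = k*(-k**3 + 3*k**2 - 3*k + 2) with R(k) = B(k−1)f(k)/C(k) = k*(k - 2)*(k**2 - k + 1)/(4*k**3 - 3*k**2 + k - 1).
Check: Δs_k = -4*k**3 + 3*k**2 - k + 1. ✓

Yes. s_k = k \left(- k^{3} + 3 k^{2} - 3 k + 2\right).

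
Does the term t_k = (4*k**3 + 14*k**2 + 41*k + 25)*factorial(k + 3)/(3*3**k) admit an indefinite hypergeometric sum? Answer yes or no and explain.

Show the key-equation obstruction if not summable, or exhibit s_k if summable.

Step 1: r(k) = (4*k**4 + 42*k**3 + 185*k**2 + 408*k + 336)/(3*(4*k**3 + 14*k**2 + 41*k + 25)).
A = k/3 + 4/3, B = 1, C = k**3 + 7*k**2/2 + 41*k/4 + 25/4.
Need (k/3 + 4/3)·f(k+1) − (1)·f(k) = k**3 + 7*k**2/2 + 41*k/4 + 25/4.
From deg A=1, deg B=0, deg C=3: d=2.
A polynomial solution: f(k) = 3*(4*k**2 + 2*k + 1)/4.
Certificate R = B(k−1)f/C = 3*(4*k**2 + 2*k + 1)/(4*k**3 + 14*k**2 + 41*k + 25) gives s_k = (4*k**2 + 2*k + 1)*factorial(k + 3)/3**k.
s_(k+1) − s_k = (4*k**3 + 14*k**2 + 41*k + 25)*factorial(k + 3)/(3*3**k) = t_k.

Yes. s_k = (4*k**2 + 2*k + 1)*factorial(k + 3)/3**k.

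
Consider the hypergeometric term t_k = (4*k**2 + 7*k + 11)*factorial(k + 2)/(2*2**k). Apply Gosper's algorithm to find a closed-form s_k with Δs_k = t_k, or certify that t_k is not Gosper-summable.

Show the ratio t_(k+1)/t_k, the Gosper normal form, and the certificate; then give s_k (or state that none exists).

s_k = (4*k - 1)*factorial(k + 2)/2**k

Ratio r(k) = (k + 3)*(7*k + 4*(k + 1)**2 + 18)/(2*(4*k**2 + 7*k + 11)).
Gosper form: A/B · C(k+1)/C(k) with A=k/2 + 3/2, B=1, C=k**2 + 7*k/4 + 11/4.
Need (k/2 + 3/2)·f(k+1) − (1)·f(k) = k**2 + 7*k/4 + 11/4.
From deg A=1, deg B=0, deg C=2: d=1.
Coefficient equations give f(k) = (4*k - 1)/2.
So s_k = (B(k−1)f/C)·t_k = (2*(4*k - 1)/(4*k**2 + 7*k + 11))·t_k = (4*k - 1)*factorial(k + 2)/2**k.
s_(k+1) − s_k = (4*k**2 + 7*k + 11)*factorial(k + 2)/(2*2**k) = t_k.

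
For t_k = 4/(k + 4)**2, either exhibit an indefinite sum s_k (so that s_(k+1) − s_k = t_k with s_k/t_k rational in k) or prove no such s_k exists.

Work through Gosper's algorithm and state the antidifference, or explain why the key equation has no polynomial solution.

Step 1: r(k) = (k + 4)**2/(k + 5)**2.
Take A(k)=k**2 + 8*k + 16, B(k)=k**2 + 10*k + 25, C(k)=1.
Set up (k**2 + 8*k + 16)·f(k+1) − (k**2 + 8*k + 16)·f(k) − (1) = 0.
Degrees (2,2,0) ⇒ d ≤ 0.
Generic f = c0 gives residual -1; -1 = 0 cannot hold, so t_k is not Gosper-summable.

none — t_k is not Gosper-summable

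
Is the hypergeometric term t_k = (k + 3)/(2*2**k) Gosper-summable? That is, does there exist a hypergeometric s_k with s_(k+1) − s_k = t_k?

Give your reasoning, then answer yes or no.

Yes. s_k = (-k - 4)/2**k.

Step 1: r(k) = (k + 4)/(2*(k + 3)).
Gosper form: A/B · C(k+1)/C(k) with A=1/2, B=1, C=k + 3.
Need (1/2)·f(k+1) − (1)·f(k) = k + 3.
From deg A=0, deg B=0, deg C=1: d=1.
A polynomial solution: f(k) = -2*(k + 4).
Get s_k = R·t_k = (-k - 4)/2**k with R(k) = B(k−1)f(k)/C(k) = -2*(k + 4)/(k + 3).
Δs = (k + 3)/(2*2**k), as required.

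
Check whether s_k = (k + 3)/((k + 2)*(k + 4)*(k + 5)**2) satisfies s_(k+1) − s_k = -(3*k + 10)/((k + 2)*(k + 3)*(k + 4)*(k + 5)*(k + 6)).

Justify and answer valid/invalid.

Invalid: residual 4*(2*k**2 + 17*k + 34)/(k**7 + 31*k**6 + 405*k**5 + 2885*k**4 + 12074*k**3 + 29604*k**2 + 39240*k + 21600) ≠ 0.

s_(k+1) = (k + 4)/((k + 3)*(k + 5)*(k + 6)**2)
s_(k+1) − s_k = ((k + 2)*(k + 4)**2*(k + 5) - (k + 3)**2*(k + 6)**2)/((k + 2)*(k + 3)*(k + 4)*(k + 5)**2*(k + 6)**2)
(s_(k+1) − s_k) − t_k = 4*(2*k**2 + 17*k + 34)/(k**7 + 31*k**6 + 405*k**5 + 2885*k**4 + 12074*k**3 + 29604*k**2 + 39240*k + 21600)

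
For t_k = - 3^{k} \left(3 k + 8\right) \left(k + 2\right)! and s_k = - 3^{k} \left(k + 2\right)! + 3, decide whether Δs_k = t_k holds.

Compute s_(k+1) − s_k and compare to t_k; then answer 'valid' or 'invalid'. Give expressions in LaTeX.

Valid: the claim telescopes to t_k.

s_(k+1) = -3**(k + 1)*factorial(k + 3) + 3
s_(k+1) − s_k = -3**k*(3*k + 8)*factorial(k + 2)
(s_(k+1) − s_k) − t_k = 0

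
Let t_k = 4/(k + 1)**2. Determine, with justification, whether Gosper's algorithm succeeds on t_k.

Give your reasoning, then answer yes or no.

Compute t_(k+1)/t_k: get (k + 1)**2/(k + 2)**2.
Normal form (A,B,C) = (k**2 + 2*k + 1, k**2 + 4*k + 4, 1).
f must satisfy (k**2 + 2*k + 1)·f(k+1) − (k**2 + 2*k + 1)·f(k) = 1.
Degrees (2,2,0) ⇒ d ≤ 0.
Put f(k) = c0: A·f(k+1) − B(k−1)·f(k) − C = -1; need -1 = 0 — inconsistent ⇒ no f, not summable.

No — key equation has no polynomial f.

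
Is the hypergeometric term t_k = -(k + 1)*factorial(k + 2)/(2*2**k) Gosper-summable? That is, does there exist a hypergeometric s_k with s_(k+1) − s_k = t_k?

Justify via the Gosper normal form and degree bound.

The ratio is (k + 2)*(k + 3)/(2*(k + 1)).
Normal form (A,B,C) = (k/2 + 3/2, 1, k + 1).
Need (k/2 + 3/2)·f(k+1) − (1)·f(k) = k + 1.
From deg A=1, deg B=0, deg C=1: d=0.
Solving with deg f ≤ 0: f(k) = 2.
Get s_k = R·t_k = -factorial(k + 2)/2**k with R(k) = B(k−1)f(k)/C(k) = 2/(k + 1).
Δs = -(k + 1)*factorial(k + 2)/(2*2**k), as required.

Yes. s_k = -factorial(k + 2)/2**k.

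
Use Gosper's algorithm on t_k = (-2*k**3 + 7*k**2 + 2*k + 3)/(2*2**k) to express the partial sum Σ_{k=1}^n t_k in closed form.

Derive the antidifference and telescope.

r(k) = (2*k**3 - k**2 - 10*k - 10)/(2*(2*k**3 - 7*k**2 - 2*k - 3)) after simplifying.
Factor: A=1/2; B=1; C=k**3 - 7*k**2/2 - k - 3/2.
Key eq: (1/2)·f(k+1) = (1)·f(k) + (k**3 - 7*k**2/2 - k - 3/2).
From deg A=0, deg B=0, deg C=3: d=3.
Solve for f: f(k) = -k*(2*k**2 - k + 2) (degree 3 ≤ 3).
R(k) = B(k−1)·f(k)/C(k) = -2*k*(2*k**2 - k + 2)/(2*k**3 - 7*k**2 - 2*k - 3); s_k = R·t_k = k*(2*k**2 - k + 2)/2**k.
Verify: (-2*k**3 + 7*k**2 + 2*k + 3)/(2*2**k) matches t_k.
Telescope: S(n) = s_(n+1) − s_(1) = 2**(-n - 1)*(2*n**3 + 5*n**2 + 6*n + 3) − (3/2) = 2**(-n - 1)*(-3*2**n + 2*n**3 + 5*n**2 + 6*n + 3).

S(n) = 2**(-n - 1)*(-3*2**n + 2*n**3 + 5*n**2 + 6*n + 3)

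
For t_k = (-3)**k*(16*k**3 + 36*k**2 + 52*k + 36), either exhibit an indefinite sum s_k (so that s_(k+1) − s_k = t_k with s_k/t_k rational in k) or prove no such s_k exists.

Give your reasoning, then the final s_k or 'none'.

s_k = (-3)**k*(-4*k**3 - 4*k - 3)

Step 1: r(k) = 3*(-4*k**3 - 21*k**2 - 43*k - 35)/(4*k**3 + 9*k**2 + 13*k + 9).
Gosper form: A/B · C(k+1)/C(k) with A=-3, B=1, C=k**3 + 9*k**2/4 + 13*k/4 + 9/4.
Set up (-3)·f(k+1) − (1)·f(k) − (k**3 + 9*k**2/4 + 13*k/4 + 9/4) = 0.
Bound: deg f ≤ 3.
Solving with deg f ≤ 3: f(k) = -(4*k**3 + 4*k + 3)/16.
So s_k = (B(k−1)f/C)·t_k = (-(4*k**3 + 4*k + 3)/(4*(4*k**3 + 9*k**2 + 13*k + 9)))·t_k = (-3)**k*(-4*k**3 - 4*k - 3).
s_(k+1) − s_k = 4*(-3)**k*(k**3 + 4*k + 3*(k + 1)**3 + 6) = t_k.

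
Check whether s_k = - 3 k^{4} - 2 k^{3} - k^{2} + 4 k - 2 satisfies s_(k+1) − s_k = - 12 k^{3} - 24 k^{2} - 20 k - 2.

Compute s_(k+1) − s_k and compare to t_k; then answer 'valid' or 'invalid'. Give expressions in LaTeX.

s_(k+1) = -3*k**4 - 14*k**3 - 25*k**2 - 16*k - 4
s_(k+1) − s_k = -12*k**3 - 24*k**2 - 20*k - 2
(s_(k+1) − s_k) − t_k = 0

valid; difference matches t_k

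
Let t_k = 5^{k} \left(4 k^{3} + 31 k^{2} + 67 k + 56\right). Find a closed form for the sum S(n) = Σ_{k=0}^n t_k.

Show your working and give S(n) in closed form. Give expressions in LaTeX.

The ratio is 5*(4*k**3 + 43*k**2 + 141*k + 158)/(4*k**3 + 31*k**2 + 67*k + 56).
Gosper form: A/B · C(k+1)/C(k) with A=5, B=1, C=k**3 + 31*k**2/4 + 67*k/4 + 14.
Key eq: (5)·f(k+1) = (1)·f(k) + (k**3 + 31*k**2/4 + 67*k/4 + 14).
From deg A=0, deg B=0, deg C=3: d=3.
Solving with deg f ≤ 3: f(k) = (k**3 + 4*k**2 + 3*k + 4)/4.
Certificate R = B(k−1)f/C = (k**3 + 4*k**2 + 3*k + 4)/(4*k**3 + 31*k**2 + 67*k + 56) gives s_k = 5**k*(k**3 + 4*k**2 + 3*k + 4).
Δs = 5**k*(4*k**3 + 31*k**2 + 67*k + 56), as required.
Telescope: S(n) = s_(n+1) − s_(0) = 5**(n + 1)*(n**3 + 7*n**2 + 14*n + 12) − (4) = 5*5**n*n**3 + 35*5**n*n**2 + 70*5**n*n + 60*5**n - 4.

S(n) = 5 \cdot 5^{n} n^{3} + 35 \cdot 5^{n} n^{2} + 70 \cdot 5^{n} n + 60 \cdot 5^{n} - 4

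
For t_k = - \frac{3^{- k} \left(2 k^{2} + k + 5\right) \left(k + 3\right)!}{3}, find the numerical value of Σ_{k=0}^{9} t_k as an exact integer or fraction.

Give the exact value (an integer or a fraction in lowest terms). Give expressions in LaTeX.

Σ = -435639574/243

Step 1: r(k) = (k + 4)*(k + 2*(k + 1)**2 + 6)/(3*(2*k**2 + k + 5)).
A = k/3 + 4/3, B = 1, C = k**2 + k/2 + 5/2.
Solve (k/3 + 4/3)·f(k+1) − (1)·f(k) = k**2 + k/2 + 5/2.
Bound: deg f ≤ 1.
Solving with deg f ≤ 1: f(k) = 3*(2*k - 3)/2.
Get s_k = R·t_k = -(2*k - 3)*factorial(k + 3)/3**k with R(k) = B(k−1)f(k)/C(k) = 3*(2*k - 3)/(2*k**2 + k + 5).
Verify: -(2*k**2 + k + 5)*factorial(k + 3)/(3*3**k) matches t_k.
Telescoping: Σ = s_(10) − s_(0) = -435635200/243 − (18) = -435639574/243.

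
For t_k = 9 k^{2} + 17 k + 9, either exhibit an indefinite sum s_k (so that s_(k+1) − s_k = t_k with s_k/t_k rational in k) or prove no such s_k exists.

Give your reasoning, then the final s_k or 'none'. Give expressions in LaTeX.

r(k) = (9*k**2 + 35*k + 35)/(9*k**2 + 17*k + 9) after simplifying.
Gosper form: A/B · C(k+1)/C(k) with A=1, B=1, C=k**2 + 17*k/9 + 1.
Key eq: (1)·f(k+1) = (1)·f(k) + (k**2 + 17*k/9 + 1).
d = 3 from the (0,0,2) case.
Solving with deg f ≤ 3: f(k) = k*(3*k**2 + 4*k + 2)/9.
R(k) = B(k−1)·f(k)/C(k) = k*(3*k**2 + 4*k + 2)/(9*k**2 + 17*k + 9); s_k = R·t_k = k*(3*k**2 + 4*k + 2).
Δs = 9*k**2 + 17*k + 9, as required.

s_k = k \left(3 k^{2} + 4 k + 2\right)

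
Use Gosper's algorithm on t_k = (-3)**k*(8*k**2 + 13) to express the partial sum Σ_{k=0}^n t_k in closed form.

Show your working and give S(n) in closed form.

S(n) = 6*(-3)**n*n**2 + 3*(-3)**n*n + 9*(-3)**n + 4

The ratio is 3*(-8*(k + 1)**2 - 13)/(8*k**2 + 13).
Gosper form: A/B · C(k+1)/C(k) with A=-3, B=1, C=k**2 + 13/8.
Need (-3)·f(k+1) − (1)·f(k) = k**2 + 13/8.
From deg A=0, deg B=0, deg C=2: d=2.
Solving with deg f ≤ 2: f(k) = -(2*k**2 - 3*k + 4)/8.
Then R = B(k−1)f/C = -(2*k**2 - 3*k + 4)/(8*k**2 + 13), so s_k = R(k)·t_k = (-3)**k*(-2*k**2 + 3*k - 4).
s_(k+1) − s_k = (-3)**k*(8*k**2 + 13) = t_k.
s_(n+1) = 3*(-3)**n*(2*n**2 + n + 3) and s_(0) = -4, so S(n) = 6*(-3)**n*n**2 + 3*(-3)**n*n + 9*(-3)**n + 4.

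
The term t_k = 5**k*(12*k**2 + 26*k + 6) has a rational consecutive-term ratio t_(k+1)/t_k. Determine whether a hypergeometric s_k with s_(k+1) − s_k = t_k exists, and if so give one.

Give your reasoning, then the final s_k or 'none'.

Compute t_(k+1)/t_k: get 5*(6*k**2 + 25*k + 22)/(6*k**2 + 13*k + 3).
Factor: A=5; B=1; C=k**2 + 13*k/6 + 1/2.
Set up (5)·f(k+1) − (1)·f(k) − (k**2 + 13*k/6 + 1/2) = 0.
From deg A=0, deg B=0, deg C=2: d=2.
A polynomial solution: f(k) = (3*k**2 - k - 1)/12.
R(k) = B(k−1)·f(k)/C(k) = (3*k**2 - k - 1)/(2*(6*k**2 + 13*k + 3)); s_k = R·t_k = 5**k*(3*k**2 - k - 1).
s_(k+1) − s_k = 5**k*(12*k**2 + 26*k + 6) = t_k.

s_k = 5**k*(3*k**2 - k - 1)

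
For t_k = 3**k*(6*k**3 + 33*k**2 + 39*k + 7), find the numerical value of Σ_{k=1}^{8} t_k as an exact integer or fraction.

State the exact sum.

t_(k+1)/t_k = 3*(6*k**3 + 51*k**2 + 123*k + 85)/(6*k**3 + 33*k**2 + 39*k + 7).
A = 3, B = 1, C = k**3 + 11*k**2/2 + 13*k/2 + 7/6.
Need (3)·f(k+1) − (1)·f(k) = k**3 + 11*k**2/2 + 13*k/2 + 7/6.
deg f ≤ 3 (via 0,0,3).
Match coefficients ⇒ f(k) = (3*k**3 + 3*k**2 - 3*k - 1)/6.
Get s_k = R·t_k = 3**k*(3*k**3 + 3*k**2 - 3*k - 1) with R(k) = B(k−1)f(k)/C(k) = (3*k**3 + 3*k**2 - 3*k - 1)/(6*k**3 + 33*k**2 + 39*k + 7).
s_(k+1) − s_k = 3**k*(6*k**3 + 33*k**2 + 39*k + 7) = t_k.
Telescoping: Σ = s_(9) − s_(1) = 47278566 − (6) = 47278560.

Σ = 47278560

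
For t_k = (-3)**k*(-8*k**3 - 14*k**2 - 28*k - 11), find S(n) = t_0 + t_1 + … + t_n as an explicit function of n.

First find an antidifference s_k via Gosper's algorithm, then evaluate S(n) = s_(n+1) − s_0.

r(k) = 3*(-8*k**3 - 38*k**2 - 80*k - 61)/(8*k**3 + 14*k**2 + 28*k + 11) after simplifying.
Take A(k)=-3, B(k)=1, C(k)=k**3 + 7*k**2/4 + 7*k/2 + 11/8.
Set up (-3)·f(k+1) − (1)·f(k) − (k**3 + 7*k**2/4 + 7*k/2 + 11/8) = 0.
Degrees (0,0,3) ⇒ d ≤ 3.
Coefficient equations give f(k) = -(2*k**3 - k**2 + 4*k - 1)/8.
Then R = B(k−1)f/C = -(2*k**3 - k**2 + 4*k - 1)/(8*k**3 + 14*k**2 + 28*k + 11), so s_k = R(k)·t_k = (-3)**k*(2*k**3 - k**2 + 4*k - 1).
s_(k+1) − s_k = (-3)**k*(-8*k**3 - 14*k**2 - 28*k - 11) = t_k.
Evaluate: s_(n+1) = (-3)**(n + 1)*(2*n**3 + 5*n**2 + 8*n + 4); subtract s_(0) = -1 ⇒ S(n) = -6*(-3)**n*n**3 - 15*(-3)**n*n**2 - 24*(-3)**n*n - 12*(-3)**n + 1.

S(n) = -6*(-3)**n*n**3 - 15*(-3)**n*n**2 - 24*(-3)**n*n - 12*(-3)**n + 1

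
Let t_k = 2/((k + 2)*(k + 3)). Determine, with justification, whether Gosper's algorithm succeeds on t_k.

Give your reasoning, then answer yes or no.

r(k) = (k + 2)/(k + 4) after simplifying.
So A=k + 2 and B=k + 4, with C=1.
Need (k + 2)·f(k+1) − (k + 3)·f(k) = 1.
Bound: deg f ≤ 1.
Solve for f: f(k) = k/2 (degree 1 ≤ 1).
Then R = B(k−1)f/C = k*(k + 3)/2, so s_k = R(k)·t_k = k/(k + 2).
s_(k+1) − s_k = 2/(k**2 + 5*k + 6) = t_k.

Yes. s_k = k/(k + 2).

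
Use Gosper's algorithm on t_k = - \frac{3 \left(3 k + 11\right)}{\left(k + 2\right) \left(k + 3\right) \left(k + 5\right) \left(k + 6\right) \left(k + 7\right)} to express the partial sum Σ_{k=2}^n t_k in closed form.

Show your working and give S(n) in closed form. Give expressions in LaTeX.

r(k) = (k + 2)*(k + 5)*(3*k + 14)/((k + 4)*(k + 8)*(3*k + 11)) after simplifying.
Gosper form: A/B · C(k+1)/C(k) with A=k + 2, B=k + 8, C=k**2 + 23*k/3 + 44/3.
Need (k + 2)·f(k+1) − (k + 7)·f(k) = k**2 + 23*k/3 + 44/3.
Bound: deg f ≤ 5.
Match coefficients ⇒ f(k) = k*(k + 3)*(k + 4)*(k**2 + 13*k + 52)/180.
Get s_k = R·t_k = k*(-k**2 - 13*k - 52)/(20*(k**3 + 13*k**2 + 52*k + 60)) with R(k) = B(k−1)f(k)/C(k) = k*(k + 3)*(k + 7)*(k**2 + 13*k + 52)/(60*(3*k + 11)).
Verify: 3*(-3*k - 11)/(k**5 + 23*k**4 + 203*k**3 + 853*k**2 + 1692*k + 1260) matches t_k.
Telescope: S(n) = s_(n+1) − s_(2) = (-n**3 - 16*n**2 - 81*n - 66)/(20*(n**3 + 16*n**2 + 81*n + 126)) − (-41/1120) = 3*(-n**3 - 16*n**2 - 81*n + 98)/(224*(n**3 + 16*n**2 + 81*n + 126)).

S(n) = \frac{3 \left(- n^{3} - 16 n^{2} - 81 n + 98\right)}{224 \left(n^{3} + 16 n^{2} + 81 n + 126\right)}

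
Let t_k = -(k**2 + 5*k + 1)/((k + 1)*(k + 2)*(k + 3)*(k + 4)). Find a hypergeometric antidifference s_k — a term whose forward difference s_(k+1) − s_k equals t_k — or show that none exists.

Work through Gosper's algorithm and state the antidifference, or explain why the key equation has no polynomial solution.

t_(k+1)/t_k = (k + 1)*(5*k + (k + 1)**2 + 6)/((k + 5)*(k**2 + 5*k + 1)).
Take A(k)=k + 1, B(k)=k + 5, C(k)=k**2 + 5*k + 1.
Key eq: (k + 1)·f(k+1) = (k + 4)·f(k) + (k**2 + 5*k + 1).
Degrees (1,1,2) ⇒ d ≤ 3.
Solve for f: f(k) = k*(k**2 + 3*k - 1)/3 (degree 3 ≤ 3).
Certificate R = B(k−1)f/C = k*(k + 4)*(k**2 + 3*k - 1)/(3*(k**2 + 5*k + 1)) gives s_k = k*(-k**2 - 3*k + 1)/(3*(k + 1)*(k + 2)*(k + 3)).
Verify: (-k**2 - 5*k - 1)/(k**4 + 10*k**3 + 35*k**2 + 50*k + 24) matches t_k.

s_k = k*(-k**2 - 3*k + 1)/(3*(k + 1)*(k + 2)*(k + 3))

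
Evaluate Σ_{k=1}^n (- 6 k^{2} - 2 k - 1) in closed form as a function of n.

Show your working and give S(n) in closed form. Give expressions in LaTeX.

S(n) = n \left(- 2 n^{2} - 4 n - 3\right)

t_(k+1)/t_k = (6*k**2 + 14*k + 9)/(6*k**2 + 2*k + 1).
A = 1, B = 1, C = k**2 + k/3 + 1/6.
Need (1)·f(k+1) − (1)·f(k) = k**2 + k/3 + 1/6.
Bound: deg f ≤ 3.
Solve for f: f(k) = k*(2*k**2 - 2*k + 1)/6 (degree 3 ≤ 3).
So s_k = (B(k−1)f/C)·t_k = (k*(2*k**2 - 2*k + 1)/(6*k**2 + 2*k + 1))·t_k = k*(-2*k**2 + 2*k - 1).
s_(k+1) − s_k = -6*k**2 - 2*k - 1 = t_k.
Telescope: S(n) = s_(n+1) − s_(1) = -2*n**3 - 4*n**2 - 3*n - 1 − (-1) = n*(-2*n**2 - 4*n - 3).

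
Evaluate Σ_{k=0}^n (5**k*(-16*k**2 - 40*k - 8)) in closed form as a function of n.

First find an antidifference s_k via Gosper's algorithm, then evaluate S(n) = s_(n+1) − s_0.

S(n) = -20*5**n*n**2 - 40*5**n*n - 5*5**n - 3

The ratio is 5*(2*k**2 + 9*k + 8)/(2*k**2 + 5*k + 1).
A = 5, B = 1, C = k**2 + 5*k/2 + 1/2.
Set up (5)·f(k+1) − (1)·f(k) − (k**2 + 5*k/2 + 1/2) = 0.
d = 2 from the (0,0,2) case.
Solve for f: f(k) = (4*k**2 - 3)/16 (degree 2 ≤ 2).
Get s_k = R·t_k = 5**k*(3 - 4*k**2) with R(k) = B(k−1)f(k)/C(k) = (4*k**2 - 3)/(8*(2*k**2 + 5*k + 1)).
Check: Δs_k = 4*5**k*(k**2 - 5*(k + 1)**2 + 3). ✓
Evaluate: s_(n+1) = 5**(n + 1)*(-4*n**2 - 8*n - 1); subtract s_(0) = 3 ⇒ S(n) = -20*5**n*n**2 - 40*5**n*n - 5*5**n - 3.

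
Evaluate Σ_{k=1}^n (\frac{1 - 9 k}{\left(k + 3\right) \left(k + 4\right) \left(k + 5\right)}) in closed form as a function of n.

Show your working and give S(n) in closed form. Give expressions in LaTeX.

Ratio r(k) = (k + 3)*(9*k + 8)/((k + 6)*(9*k - 1)).
Factor: A=k + 3; B=k + 6; C=k - 1/9.
Set up (k + 3)·f(k+1) − (k + 5)·f(k) − (k - 1/9) = 0.
deg f ≤ 2 (via 1,1,1).
Solving with deg f ≤ 2: f(k) = k*(13*k - 17)/108.
So s_k = (B(k−1)f/C)·t_k = (k*(k + 5)*(13*k - 17)/(12*(9*k - 1)))·t_k = k*(17 - 13*k)/(12*(k + 3)*(k + 4)).
Verify: (1 - 9*k)/(k**3 + 12*k**2 + 47*k + 60) matches t_k.
Telescope: S(n) = s_(n+1) − s_(1) = (-13*n**2 - 9*n + 4)/(12*(n**2 + 9*n + 20)) − (1/60) = n*(-11*n - 9)/(10*(n**2 + 9*n + 20)).

S(n) = \frac{n \left(- 11 n - 9\right)}{10 \left(n^{2} + 9 n + 20\right)}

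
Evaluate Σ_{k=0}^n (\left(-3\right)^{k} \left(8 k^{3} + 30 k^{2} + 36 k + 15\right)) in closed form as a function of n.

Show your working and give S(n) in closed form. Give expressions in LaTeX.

Ratio r(k) = 3*(-8*k**3 - 54*k**2 - 120*k - 89)/(8*k**3 + 30*k**2 + 36*k + 15).
Factor: A=-3; B=1; C=k**3 + 15*k**2/4 + 9*k/2 + 15/8.
Set up (-3)·f(k+1) − (1)·f(k) − (k**3 + 15*k**2/4 + 9*k/2 + 15/8) = 0.
Bound: deg f ≤ 3.
Solving with deg f ≤ 3: f(k) = -k**2*(2*k + 3)/8.
Certificate R = B(k−1)f/C = -k**2*(2*k + 3)/(8*k**3 + 30*k**2 + 36*k + 15) gives s_k = (-3)**k*k**2*(-2*k - 3).
Δs = (-3)**k*(8*k**3 + 30*k**2 + 36*k + 15), as required.
Telescope: S(n) = s_(n+1) − s_(0) = 3*(-3)**n*(2*n**3 + 9*n**2 + 12*n + 5) − (0) = 3*(-3)**n*(2*n**3 + 9*n**2 + 12*n + 5).

S(n) = 3 \left(-3\right)^{n} \left(2 n^{3} + 9 n^{2} + 12 n + 5\right)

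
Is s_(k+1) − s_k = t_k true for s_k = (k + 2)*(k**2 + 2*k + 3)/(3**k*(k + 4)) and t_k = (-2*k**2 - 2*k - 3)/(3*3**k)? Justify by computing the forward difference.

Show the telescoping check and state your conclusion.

s_(k+1) = (k + 3)*(2*k + (k + 1)**2 + 5)/(3*3**k*(k + 5))
s_(k+1) − s_k = (-2*k**4 - 16*k**3 - 35*k**2 - 33*k - 18)/(3*3**k*(k**2 + 9*k + 20))
(s_(k+1) − s_k) − t_k = 2*(2*k**3 + 13*k**2 + 17*k + 21)/(3*3**k*(k**2 + 9*k + 20))

Invalid: residual 2*(2*k**3 + 13*k**2 + 17*k + 21)/(3*3**k*(k**2 + 9*k + 20)) ≠ 0.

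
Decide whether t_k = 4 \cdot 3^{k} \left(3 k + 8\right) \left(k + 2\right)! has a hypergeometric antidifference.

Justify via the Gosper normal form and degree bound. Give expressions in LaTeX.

Ratio r(k) = 3*(k + 3)*(3*k + 11)/(3*k + 8).
A = 3*k + 9, B = 1, C = k + 8/3.
Need (3*k + 9)·f(k+1) − (1)·f(k) = k + 8/3.
d = 0 from the (1,0,1) case.
Solving with deg f ≤ 0: f(k) = 1/3.
Then R = B(k−1)f/C = 1/(3*k + 8), so s_k = R(k)·t_k = 4*3**k*factorial(k + 2).
Verify: 4*3**k*(3*k + 8)*factorial(k + 2) matches t_k.

Yes. s_k = 4 \cdot 3^{k} \left(k + 2\right)!.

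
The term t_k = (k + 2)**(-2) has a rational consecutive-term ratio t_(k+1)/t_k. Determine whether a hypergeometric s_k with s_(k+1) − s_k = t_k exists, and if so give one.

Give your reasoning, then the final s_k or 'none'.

The ratio is (k + 2)**2/(k + 3)**2.
Normal form (A,B,C) = (k**2 + 4*k + 4, k**2 + 6*k + 9, 1).
Need (k**2 + 4*k + 4)·f(k+1) − (k**2 + 4*k + 4)·f(k) = 1.
Bound: deg f ≤ 0.
Generic f = c0 gives residual -1; -1 = 0 cannot hold, so t_k is not Gosper-summable.

not Gosper-summable; s_k does not exist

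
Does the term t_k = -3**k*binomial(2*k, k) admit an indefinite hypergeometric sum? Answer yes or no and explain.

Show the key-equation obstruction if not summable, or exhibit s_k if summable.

The ratio is 6*(2*k + 1)/(k + 1).
Factor: A=12*k + 6; B=k + 1; C=1.
Key eq: (12*k + 6)·f(k+1) = (k)·f(k) + (1).
d = -1 from the (1,1,0) case.
d = -1 < 0 ⇒ no nonzero polynomial f; not summable.

No — t_k has no hypergeometric antidifference.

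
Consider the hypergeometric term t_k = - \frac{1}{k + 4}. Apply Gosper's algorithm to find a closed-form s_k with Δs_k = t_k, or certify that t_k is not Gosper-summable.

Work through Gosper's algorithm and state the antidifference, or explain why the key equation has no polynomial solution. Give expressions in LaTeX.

Ratio r(k) = (k + 4)/(k + 5).
Take A(k)=k + 4, B(k)=k + 5, C(k)=1.
Solve (k + 4)·f(k+1) − (k + 4)·f(k) = 1.
Degrees (1,1,0) ⇒ d ≤ 0.
Write f(k) = c0. Then LHS − RHS = -1, requiring -1 = 0: contradictory. No certificate.

not Gosper-summable; s_k does not exist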